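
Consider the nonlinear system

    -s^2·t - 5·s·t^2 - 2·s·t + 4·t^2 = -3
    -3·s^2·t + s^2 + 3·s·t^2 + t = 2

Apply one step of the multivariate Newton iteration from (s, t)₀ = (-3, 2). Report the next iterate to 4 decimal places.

(-2.4027, 1.0982)

At (-3, 2): F = (73.0000, -81.0000).
Jacobian J = [[-2·s·t - 5·t^2 - 2·t, -s^2 - 10·s·t - 2·s + 8·t], [-6·s·t + 2·s + 3·t^2, -3·s^2 + 6·s·t + 1]].
At the point, J = [[-12.0000, 73.0000], [42.0000, -62.0000]] (det J = -2322.0000).
Solving J·Δ = −F gives Δ = (0.5973, -0.9018).
Then the next iterate is (s, t)₁ = (-2.4027, 1.0982).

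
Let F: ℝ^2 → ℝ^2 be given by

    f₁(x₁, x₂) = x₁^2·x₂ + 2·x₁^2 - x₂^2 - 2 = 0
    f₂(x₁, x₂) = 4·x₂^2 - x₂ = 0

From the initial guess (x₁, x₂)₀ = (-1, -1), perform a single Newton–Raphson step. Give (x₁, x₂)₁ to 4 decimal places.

At (-1, -1): F = (-2.0000, 5.0000).
Jacobian J = [[2·x₁·x₂ + 4·x₁, x₁^2 - 2·x₂], [0, 8·x₂ - 1]].
At the point, J = [[-2.0000, 3.0000], [0.0000, -9.0000]] (det J = 18.0000).
Solving J·Δ = −F gives Δ = (-0.1667, 0.5556).
Then the next iterate is (x₁, x₂)₁ = (-1.1667, -0.4444).

(-1.1667, -0.4444)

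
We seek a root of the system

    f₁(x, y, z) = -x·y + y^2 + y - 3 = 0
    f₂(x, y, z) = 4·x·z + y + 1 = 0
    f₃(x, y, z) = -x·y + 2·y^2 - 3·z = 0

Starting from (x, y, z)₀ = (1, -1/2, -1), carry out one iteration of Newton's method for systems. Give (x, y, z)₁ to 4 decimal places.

(3.0862, -2.2069, 2.3879)

At (1, -1/2, -1): F = (-2.7500, -3.5000, 4.0000).
Jacobian J = [[-y, -x + 2·y + 1, 0], [4·z, 1, 4·x], [-y, -x + 4·y, -3]].
At the point, J = [[0.5000, -1.0000, 0.0000], [-4.0000, 1.0000, 4.0000], [0.5000, -3.0000, -3.0000]] (det J = 14.5000).
Solving J·Δ = −F gives Δ = (2.0862, -1.7069, 3.3879).
Then the next iterate is (x, y, z)₁ = (3.0862, -2.2069, 2.3879).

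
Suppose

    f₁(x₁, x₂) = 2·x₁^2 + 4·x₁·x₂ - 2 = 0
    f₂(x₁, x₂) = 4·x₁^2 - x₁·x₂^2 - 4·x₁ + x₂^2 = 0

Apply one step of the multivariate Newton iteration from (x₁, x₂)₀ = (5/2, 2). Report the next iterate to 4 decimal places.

(1.3026, 1.1053)

At (5/2, 2): F = (30.5000, 9.0000).
Jacobian J = [[4·x₁ + 4·x₂, 4·x₁], [8·x₁ - x₂^2 - 4, -2·x₁·x₂ + 2·x₂]].
At the point, J = [[18.0000, 10.0000], [12.0000, -6.0000]] (det J = -228.0000).
Solving J·Δ = −F gives Δ = (-1.1974, -0.8947).
Then the next iterate is (x₁, x₂)₁ = (1.3026, 1.1053).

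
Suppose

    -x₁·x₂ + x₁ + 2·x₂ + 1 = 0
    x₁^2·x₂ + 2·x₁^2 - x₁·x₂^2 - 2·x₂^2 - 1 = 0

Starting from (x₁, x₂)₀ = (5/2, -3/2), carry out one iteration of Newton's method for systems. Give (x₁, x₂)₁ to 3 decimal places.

(0.885, -1.074)

At (5/2, -3/2): F = (4.250, -8.000).
Jacobian J = [[-x₂ + 1, -x₁ + 2], [2·x₁·x₂ + 4·x₁ - x₂^2, x₁^2 - 2·x₁·x₂ - 4·x₂]].
At the point, J = [[2.500, -0.500], [0.250, 19.750]] (det J = 49.500).
Solving J·Δ = −F gives Δ = (-1.615, 0.426).
Then the next iterate is (x₁, x₂)₁ = (0.885, -1.074).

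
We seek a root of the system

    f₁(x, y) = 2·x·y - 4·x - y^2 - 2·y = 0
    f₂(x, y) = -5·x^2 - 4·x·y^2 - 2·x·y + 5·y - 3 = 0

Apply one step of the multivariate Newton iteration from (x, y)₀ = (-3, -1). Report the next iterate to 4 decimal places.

(-0.8496, 0.0163)

At (-3, -1): F = (19.0000, -47.0000).
Jacobian J = [[2·y - 4, 2·x - 2·y - 2], [-10·x - 4·y^2 - 2·y, -8·x·y - 2·x + 5]].
At the point, J = [[-6.0000, -6.0000], [28.0000, -13.0000]] (det J = 246.0000).
Solving J·Δ = −F gives Δ = (2.1504, 1.0163).
Then the next iterate is (x, y)₁ = (-0.8496, 0.0163).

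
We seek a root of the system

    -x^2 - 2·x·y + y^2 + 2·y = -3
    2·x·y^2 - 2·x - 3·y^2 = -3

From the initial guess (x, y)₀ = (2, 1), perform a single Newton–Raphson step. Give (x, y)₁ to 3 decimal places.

(1.667, 1.000)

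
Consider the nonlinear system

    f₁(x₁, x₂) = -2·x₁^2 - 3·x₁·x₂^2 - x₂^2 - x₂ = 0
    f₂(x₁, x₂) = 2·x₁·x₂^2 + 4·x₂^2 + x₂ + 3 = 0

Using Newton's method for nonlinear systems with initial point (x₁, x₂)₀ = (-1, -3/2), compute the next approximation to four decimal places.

At (-1, -3/2): F = (4.0000, 6.0000).
Jacobian J = [[-4·x₁ - 3·x₂^2, -6·x₁·x₂ - 2·x₂ - 1], [2·x₂^2, 4·x₁·x₂ + 8·x₂ + 1]].
At the point, J = [[-2.7500, -7.0000], [4.5000, -5.0000]] (det J = 45.2500).
Solving J·Δ = −F gives Δ = (-0.4862, 0.7624).
Then the next iterate is (x₁, x₂)₁ = (-1.4862, -0.7376).

(-1.4862, -0.7376)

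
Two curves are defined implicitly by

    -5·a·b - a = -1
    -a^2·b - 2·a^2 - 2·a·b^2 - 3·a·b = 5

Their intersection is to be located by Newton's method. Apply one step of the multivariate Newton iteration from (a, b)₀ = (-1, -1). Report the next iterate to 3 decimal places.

(0.783, -1.826)

At (-1, -1): F = (-3.000, -7.000).
Jacobian J = [[-5·b - 1, -5·a], [-2·a·b - 4·a - 2·b^2 - 3·b, -a^2 - 4·a·b - 3·a]].
At the point, J = [[4.000, 5.000], [3.000, -2.000]] (det J = -23.000).
Solving J·Δ = −F gives Δ = (1.783, -0.826).
Then the next iterate is (a, b)₁ = (0.783, -1.826).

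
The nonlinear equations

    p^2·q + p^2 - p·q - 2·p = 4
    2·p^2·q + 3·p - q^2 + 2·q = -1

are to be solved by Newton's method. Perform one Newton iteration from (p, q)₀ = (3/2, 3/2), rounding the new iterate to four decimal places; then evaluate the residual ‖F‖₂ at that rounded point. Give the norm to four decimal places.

1666.5052

At (3/2, 3/2): F = (-3.6250, 13.0000).
Jacobian J = [[2·p·q + 2·p - q - 2, p^2 - p], [4·p·q + 3, 2·p^2 - 2·q + 2]].
At the point, J = [[4.0000, 0.7500], [12.0000, 3.5000]] (det J = 5.0000).
Solving J·Δ = −F gives Δ = (4.4875, -19.1000).
Then the next iterate is (p, q)₁ = (5.9875, -17.6000).
Re-evaluating at (5.9875, -17.6000): F = (-505.707594, -1587.9230), so ‖F‖₂ = 1666.5052.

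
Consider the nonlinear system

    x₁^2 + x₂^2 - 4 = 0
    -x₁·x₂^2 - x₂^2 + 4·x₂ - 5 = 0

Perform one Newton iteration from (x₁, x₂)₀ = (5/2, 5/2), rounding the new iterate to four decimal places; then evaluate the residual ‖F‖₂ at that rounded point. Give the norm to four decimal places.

5.7739

At (5/2, 5/2): F = (8.5000, -16.8750).
Jacobian J = [[2·x₁, 2·x₂], [-x₂^2, -2·x₁·x₂ - 2·x₂ + 4]].
At the point, J = [[5.0000, 5.0000], [-6.2500, -13.5000]] (det J = -36.2500).
Solving J·Δ = −F gives Δ = (-0.8379, -0.8621).
Then the next iterate is (x₁, x₂)₁ = (1.6621, 1.6379).
Re-evaluating at (1.6621, 1.6379): F = (1.445293, -5.590059), so ‖F‖₂ = 5.7739.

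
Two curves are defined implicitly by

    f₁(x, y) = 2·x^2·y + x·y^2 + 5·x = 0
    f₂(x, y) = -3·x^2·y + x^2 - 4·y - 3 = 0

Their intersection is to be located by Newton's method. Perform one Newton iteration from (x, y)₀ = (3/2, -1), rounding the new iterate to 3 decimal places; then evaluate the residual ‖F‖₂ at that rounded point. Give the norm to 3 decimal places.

At (3/2, -1): F = (4.500, 10.000).
Jacobian J = [[4·x·y + y^2 + 5, 2·x^2 + 2·x·y], [-6·x·y + 2·x, -3·x^2 - 4]].
At the point, J = [[0.000, 1.500], [12.000, -10.750]] (det J = -18.000).
Solving J·Δ = −F gives Δ = (-3.521, -3.000).
Then the next iterate is (x, y)₁ = (-2.021, -4.000).
Re-evaluating at (-2.021, -4.000): F = (-75.11653, 66.09773), so ‖F‖₂ = 100.057.

100.057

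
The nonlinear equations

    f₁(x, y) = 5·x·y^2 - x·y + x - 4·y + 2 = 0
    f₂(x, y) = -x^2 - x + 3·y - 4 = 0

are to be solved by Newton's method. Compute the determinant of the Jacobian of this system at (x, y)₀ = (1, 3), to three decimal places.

204.000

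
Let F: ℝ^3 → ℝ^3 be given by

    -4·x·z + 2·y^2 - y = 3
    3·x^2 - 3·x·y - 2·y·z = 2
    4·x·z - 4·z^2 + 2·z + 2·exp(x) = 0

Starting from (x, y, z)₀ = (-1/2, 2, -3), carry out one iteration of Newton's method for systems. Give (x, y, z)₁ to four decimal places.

(-0.1726, 1.4111, -1.4034)

At (-1/2, 2, -3): F = (-3.0000, 13.7500, -34.786939).
Jacobian J = [[-4·z, 4·y - 1, -4·x], [6·x - 3·y, -3·x - 2·z, -2·y], [4·z + 2·exp(x), 0, 4·x - 8·z + 2]].
At the point, J = [[12.0000, 7.0000, 2.0000], [-9.0000, 7.5000, -4.0000], [-10.786939, 0.0000, 24.0000]] (det J = 4135.838363).
Solving J·Δ = −F gives Δ = (0.3274, -0.5889, 1.5966).
Then the next iterate is (x, y, z)₁ = (-0.1726, 1.4111, -1.4034).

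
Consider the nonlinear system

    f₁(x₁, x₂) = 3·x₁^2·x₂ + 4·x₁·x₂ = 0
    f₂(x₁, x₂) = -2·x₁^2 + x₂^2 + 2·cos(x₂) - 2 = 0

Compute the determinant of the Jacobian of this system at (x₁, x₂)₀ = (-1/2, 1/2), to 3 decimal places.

J = [[6·x₁·x₂ + 4·x₂, 3·x₁^2 + 4·x₁], [-4·x₁, 2·x₂ - 2·sin(x₂)]].
At the point, J = [[0.500, -1.250], [2.000, 0.04115]].
det J = 2.521.

2.521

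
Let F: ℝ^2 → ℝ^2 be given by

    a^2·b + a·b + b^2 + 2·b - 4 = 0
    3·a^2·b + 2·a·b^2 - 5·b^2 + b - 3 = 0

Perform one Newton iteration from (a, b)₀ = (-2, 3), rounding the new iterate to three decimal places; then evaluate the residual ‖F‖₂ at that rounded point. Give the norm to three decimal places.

At (-2, 3): F = (17.000, -45.000).
Jacobian J = [[2·a·b + b, a^2 + a + 2·b + 2], [6·a·b + 2·b^2, 3·a^2 + 4·a·b - 10·b + 1]].
At the point, J = [[-9.000, 10.000], [-18.000, -41.000]] (det J = 549.000).
Solving J·Δ = −F gives Δ = (0.450, -1.295).
Then the next iterate is (a, b)₁ = (-1.550, 1.705).
Re-evaluating at (-1.550, 1.705): F = (3.77054, -12.55311), so ‖F‖₂ = 13.107.

13.107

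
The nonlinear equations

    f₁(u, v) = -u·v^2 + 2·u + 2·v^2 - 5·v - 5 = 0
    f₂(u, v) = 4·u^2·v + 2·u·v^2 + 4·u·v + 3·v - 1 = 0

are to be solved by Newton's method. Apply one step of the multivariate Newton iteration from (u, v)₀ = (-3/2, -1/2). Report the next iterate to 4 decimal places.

At (-3/2, -1/2): F = (-4.6250, -4.7500).
Jacobian J = [[-v^2 + 2, -2·u·v + 4·v - 5], [8·u·v + 2·v^2 + 4·v, 4·u^2 + 4·u·v + 4·u + 3]].
At the point, J = [[1.7500, -8.5000], [4.5000, 9.0000]] (det J = 54.0000).
Solving J·Δ = −F gives Δ = (1.5185, -0.2315).
Then the next iterate is (u, v)₁ = (0.0185, -0.7315).

(0.0185, -0.7315)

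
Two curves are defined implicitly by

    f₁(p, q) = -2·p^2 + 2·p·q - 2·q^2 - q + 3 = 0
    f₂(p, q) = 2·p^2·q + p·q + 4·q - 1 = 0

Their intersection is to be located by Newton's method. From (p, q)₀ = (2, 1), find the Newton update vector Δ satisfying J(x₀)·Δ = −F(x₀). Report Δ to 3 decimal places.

At (2, 1): F = (-4.000, 13.000).
Jacobian J = [[-4·p + 2·q, 2·p - 4·q - 1], [4·p·q + q, 2·p^2 + p + 4]].
At the point, J = [[-6.000, -1.000], [9.000, 14.000]] (det J = -75.000).
Solving J·Δ = −F gives Δ = (-0.573, -0.560).

(-0.573, -0.560)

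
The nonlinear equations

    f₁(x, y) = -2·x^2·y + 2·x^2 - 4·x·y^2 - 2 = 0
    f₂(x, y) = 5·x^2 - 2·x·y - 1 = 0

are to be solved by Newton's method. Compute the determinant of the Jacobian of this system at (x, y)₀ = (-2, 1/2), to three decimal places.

-20.000

J = [[-4·x·y + 4·x - 4·y^2, -2·x^2 - 8·x·y], [10·x - 2·y, -2·x]].
At the point, J = [[-5.000, 0.000], [-21.000, 4.000]].
det J = -20.000.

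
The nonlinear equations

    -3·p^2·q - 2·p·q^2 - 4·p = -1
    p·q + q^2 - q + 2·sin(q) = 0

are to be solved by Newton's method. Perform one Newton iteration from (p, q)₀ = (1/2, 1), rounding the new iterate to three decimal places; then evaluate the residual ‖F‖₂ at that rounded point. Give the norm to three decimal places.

0.963

At (1/2, 1): F = (-2.750, 2.18294).
Jacobian J = [[-6·p·q - 2·q^2 - 4, -3·p^2 - 4·p·q], [q, p + 2·q + 2·cos(q) - 1]].
At the point, J = [[-9.000, -2.750], [1.000, 2.58060]] (det J = -20.47544).
Solving J·Δ = −F gives Δ = (-0.053, -0.825).
Then the next iterate is (p, q)₁ = (0.447, 0.175).
Re-evaluating at (0.447, 0.175): F = (-0.92028, 0.28207), so ‖F‖₂ = 0.963.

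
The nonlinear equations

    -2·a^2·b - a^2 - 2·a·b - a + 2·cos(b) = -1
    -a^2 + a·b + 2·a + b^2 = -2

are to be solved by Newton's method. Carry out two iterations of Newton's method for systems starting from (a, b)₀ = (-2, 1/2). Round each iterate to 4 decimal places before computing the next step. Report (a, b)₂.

(-1.1971, 1.9991)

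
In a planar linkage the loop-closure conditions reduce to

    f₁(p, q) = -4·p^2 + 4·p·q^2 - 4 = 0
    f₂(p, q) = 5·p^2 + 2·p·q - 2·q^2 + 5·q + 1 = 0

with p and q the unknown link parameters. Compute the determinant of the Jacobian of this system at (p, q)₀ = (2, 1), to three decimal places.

-412.000

J = [[-8·p + 4·q^2, 8·p·q], [10·p + 2·q, 2·p - 4·q + 5]].
At the point, J = [[-12.000, 16.000], [22.000, 5.000]].
det J = -412.000.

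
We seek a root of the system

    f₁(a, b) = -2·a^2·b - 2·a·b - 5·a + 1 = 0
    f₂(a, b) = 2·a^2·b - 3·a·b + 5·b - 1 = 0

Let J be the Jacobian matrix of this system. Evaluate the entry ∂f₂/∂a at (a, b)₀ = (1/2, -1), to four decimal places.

∂f₂/∂a = 4·a·b - 3·b.
At (1/2, -1) this is 1.0000.

1.0000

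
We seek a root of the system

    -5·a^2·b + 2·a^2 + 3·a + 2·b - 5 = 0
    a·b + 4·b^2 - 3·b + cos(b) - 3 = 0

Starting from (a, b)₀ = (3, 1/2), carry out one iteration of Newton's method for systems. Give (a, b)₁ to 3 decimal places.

(5.163, 0.512)

At (3, 1/2): F = (0.500, -1.12242).
Jacobian J = [[-10·a·b + 4·a + 3, -5·a^2 + 2], [b, a + 8·b - sin(b) - 3]].
At the point, J = [[0.000, -43.000], [0.500, 3.52057]] (det J = 21.500).
Solving J·Δ = −F gives Δ = (2.163, 0.012).
Then the next iterate is (a, b)₁ = (5.163, 0.512).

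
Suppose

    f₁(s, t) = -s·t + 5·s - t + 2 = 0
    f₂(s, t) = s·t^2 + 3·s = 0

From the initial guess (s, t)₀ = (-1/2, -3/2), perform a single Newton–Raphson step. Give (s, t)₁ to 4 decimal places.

At (-1/2, -3/2): F = (0.2500, -2.6250).
Jacobian J = [[-t + 5, -s - 1], [t^2 + 3, 2·s·t]].
At the point, J = [[6.5000, -0.5000], [5.2500, 1.5000]] (det J = 12.3750).
Solving J·Δ = −F gives Δ = (0.0758, 1.4848).
Then the next iterate is (s, t)₁ = (-0.4242, -0.0152).

(-0.4242, -0.0152)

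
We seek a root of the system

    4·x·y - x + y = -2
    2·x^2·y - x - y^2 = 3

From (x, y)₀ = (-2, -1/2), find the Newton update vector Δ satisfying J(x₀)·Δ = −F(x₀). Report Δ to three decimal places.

At (-2, -1/2): F = (7.500, -5.250).
Jacobian J = [[4·y - 1, 4·x + 1], [4·x·y - 1, 2·x^2 - 2·y]].
At the point, J = [[-3.000, -7.000], [3.000, 9.000]] (det J = -6.000).
Solving J·Δ = −F gives Δ = (5.125, -1.125).

(5.125, -1.125)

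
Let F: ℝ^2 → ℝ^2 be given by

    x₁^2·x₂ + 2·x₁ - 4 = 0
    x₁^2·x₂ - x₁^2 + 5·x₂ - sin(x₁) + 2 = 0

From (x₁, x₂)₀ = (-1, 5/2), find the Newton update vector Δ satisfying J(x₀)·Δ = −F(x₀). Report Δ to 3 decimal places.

(-2.617, -4.351)

At (-1, 5/2): F = (-3.500, 16.84147).
Jacobian J = [[2·x₁·x₂ + 2, x₁^2], [2·x₁·x₂ - 2·x₁ - cos(x₁), x₁^2 + 5]].
At the point, J = [[-3.000, 1.000], [-3.54030, 6.000]] (det J = -14.45970).
Solving J·Δ = −F gives Δ = (-2.617, -4.351).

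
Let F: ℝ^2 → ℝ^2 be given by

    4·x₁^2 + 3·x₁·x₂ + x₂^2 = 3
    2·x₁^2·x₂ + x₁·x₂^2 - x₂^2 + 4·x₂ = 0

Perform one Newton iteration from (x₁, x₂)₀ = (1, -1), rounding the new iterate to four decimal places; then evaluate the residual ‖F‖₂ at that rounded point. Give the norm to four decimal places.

At (1, -1): F = (-1.0000, -6.0000).
Jacobian J = [[8·x₁ + 3·x₂, 3·x₁ + 2·x₂], [4·x₁·x₂ + x₂^2, 2·x₁^2 + 2·x₁·x₂ - 2·x₂ + 4]].
At the point, J = [[5.0000, 1.0000], [-3.0000, 6.0000]] (det J = 33.0000).
Solving J·Δ = −F gives Δ = (0.0000, 1.0000).
Then the next iterate is (x₁, x₂)₁ = (1.0000, 0.0000).
Re-evaluating at (1.0000, 0.0000): F = (1.0000, 0.0000), so ‖F‖₂ = 1.0000.

1.0000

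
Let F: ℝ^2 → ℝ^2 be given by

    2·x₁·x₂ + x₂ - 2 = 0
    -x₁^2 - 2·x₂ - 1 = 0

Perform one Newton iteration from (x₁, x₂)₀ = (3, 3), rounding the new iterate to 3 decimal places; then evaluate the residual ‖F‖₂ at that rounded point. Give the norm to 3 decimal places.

At (3, 3): F = (19.000, -16.000).
Jacobian J = [[2·x₂, 2·x₁ + 1], [-2·x₁, -2]].
At the point, J = [[6.000, 7.000], [-6.000, -2.000]] (det J = 30.000).
Solving J·Δ = −F gives Δ = (-2.467, -0.600).
Then the next iterate is (x₁, x₂)₁ = (0.533, 2.400).
Re-evaluating at (0.533, 2.400): F = (2.95840, -6.08409), so ‖F‖₂ = 6.765.

6.765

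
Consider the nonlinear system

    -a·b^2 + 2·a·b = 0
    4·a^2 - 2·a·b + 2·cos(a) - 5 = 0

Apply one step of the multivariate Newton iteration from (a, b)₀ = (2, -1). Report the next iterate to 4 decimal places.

(1.2393, -0.5353)

At (2, -1): F = (-6.0000, 14.167706).
Jacobian J = [[-b^2 + 2·b, -2·a·b + 2·a], [8·a - 2·b - 2·sin(a), -2·a]].
At the point, J = [[-3.0000, 8.0000], [16.181405, -4.0000]] (det J = -117.451241).
Solving J·Δ = −F gives Δ = (-0.7607, 0.4647).
Then the next iterate is (a, b)₁ = (1.2393, -0.5353).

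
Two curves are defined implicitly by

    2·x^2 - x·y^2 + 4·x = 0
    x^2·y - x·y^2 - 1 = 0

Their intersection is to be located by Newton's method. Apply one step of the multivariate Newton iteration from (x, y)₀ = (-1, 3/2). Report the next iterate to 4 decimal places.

(0.0741, 2.2222)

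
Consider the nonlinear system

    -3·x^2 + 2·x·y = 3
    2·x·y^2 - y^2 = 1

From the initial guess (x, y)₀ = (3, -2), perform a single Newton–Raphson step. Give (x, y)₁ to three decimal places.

At (3, -2): F = (-42.000, 19.000).
Jacobian J = [[-6·x + 2·y, 2·x], [2·y^2, 4·x·y - 2·y]].
At the point, J = [[-22.000, 6.000], [8.000, -20.000]] (det J = 392.000).
Solving J·Δ = −F gives Δ = (-1.852, 0.209).
Then the next iterate is (x, y)₁ = (1.148, -1.791).

(1.148, -1.791)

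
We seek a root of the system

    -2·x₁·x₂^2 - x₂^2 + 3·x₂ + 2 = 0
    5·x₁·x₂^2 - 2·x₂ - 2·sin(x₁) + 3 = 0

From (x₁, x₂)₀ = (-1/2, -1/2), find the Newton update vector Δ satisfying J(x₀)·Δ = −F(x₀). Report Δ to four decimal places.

(10.0763, 1.5127)

At (-1/2, -1/2): F = (0.5000, 4.333851).
Jacobian J = [[-2·x₂^2, -4·x₁·x₂ - 2·x₂ + 3], [5·x₂^2 - 2·cos(x₁), 10·x₁·x₂ - 2]].
At the point, J = [[-0.5000, 3.0000], [-0.505165, 0.5000]] (det J = 1.265495).
Solving J·Δ = −F gives Δ = (10.0763, 1.5127).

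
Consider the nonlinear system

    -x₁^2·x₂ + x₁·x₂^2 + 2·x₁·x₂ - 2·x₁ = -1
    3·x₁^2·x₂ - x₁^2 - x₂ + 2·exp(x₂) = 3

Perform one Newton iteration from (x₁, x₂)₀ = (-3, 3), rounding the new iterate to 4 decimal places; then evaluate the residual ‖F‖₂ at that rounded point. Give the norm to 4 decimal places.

37.6156

At (-3, 3): F = (-65.0000, 106.171074).
Jacobian J = [[-2·x₁·x₂ + x₂^2 + 2·x₂ - 2, -x₁^2 + 2·x₁·x₂ + 2·x₁], [6·x₁·x₂ - 2·x₁, 3·x₁^2 + 2·exp(x₂) - 1]].
At the point, J = [[31.0000, -33.0000], [-48.0000, 66.171074]] (det J = 467.303289).
Solving J·Δ = −F gives Δ = (1.7065, -0.3666).
Then the next iterate is (x₁, x₂)₁ = (-1.2935, 2.6334).
Re-evaluating at (-1.2935, 2.6334): F = (-16.601817, 33.753658), so ‖F‖₂ = 37.6156.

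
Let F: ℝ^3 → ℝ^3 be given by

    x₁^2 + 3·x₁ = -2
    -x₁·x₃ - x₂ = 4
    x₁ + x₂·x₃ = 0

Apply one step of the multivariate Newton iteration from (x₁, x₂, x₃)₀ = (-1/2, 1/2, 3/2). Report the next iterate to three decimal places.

At (-1/2, 1/2, 3/2): F = (0.750, -3.750, 0.250).
Jacobian J = [[2·x₁ + 3, 0, 0], [-x₃, -1, -x₁], [1, x₃, x₂]].
At the point, J = [[2.000, 0.000, 0.000], [-1.500, -1.000, 0.500], [1.000, 1.500, 0.500]] (det J = -2.500).
Solving J·Δ = −F gives Δ = (-0.375, -1.225, 3.925).
Then the next iterate is (x₁, x₂, x₃)₁ = (-0.875, -0.725, 5.425).

(-0.875, -0.725, 5.425)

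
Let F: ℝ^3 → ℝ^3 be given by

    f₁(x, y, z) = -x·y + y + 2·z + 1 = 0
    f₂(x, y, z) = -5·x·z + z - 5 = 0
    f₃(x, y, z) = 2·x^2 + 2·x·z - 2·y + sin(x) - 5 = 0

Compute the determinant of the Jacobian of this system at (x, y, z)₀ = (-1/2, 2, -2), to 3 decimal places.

J = [[-y, -x + 1, 2], [-5·z, 0, -5·x + 1], [4·x + 2·z + cos(x), -2, 2·x]].
At the point, J = [[-2.000, 1.500, 2.000], [10.000, 0.000, 3.500], [-5.12242, -2.000, -1.000]].
det J = -65.893.

-65.893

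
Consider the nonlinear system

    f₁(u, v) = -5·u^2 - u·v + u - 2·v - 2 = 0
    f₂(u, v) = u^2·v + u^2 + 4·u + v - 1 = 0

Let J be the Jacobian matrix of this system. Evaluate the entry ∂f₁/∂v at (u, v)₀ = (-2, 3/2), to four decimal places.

0.0000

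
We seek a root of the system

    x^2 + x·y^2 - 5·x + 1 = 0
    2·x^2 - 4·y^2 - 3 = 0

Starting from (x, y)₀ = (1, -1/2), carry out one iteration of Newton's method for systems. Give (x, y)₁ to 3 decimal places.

At (1, -1/2): F = (-2.750, -2.000).
Jacobian J = [[2·x + y^2 - 5, 2·x·y], [4·x, -8·y]].
At the point, J = [[-2.750, -1.000], [4.000, 4.000]] (det J = -7.000).
Solving J·Δ = −F gives Δ = (-1.857, 2.357).
Then the next iterate is (x, y)₁ = (-0.857, 1.857).

(-0.857, 1.857)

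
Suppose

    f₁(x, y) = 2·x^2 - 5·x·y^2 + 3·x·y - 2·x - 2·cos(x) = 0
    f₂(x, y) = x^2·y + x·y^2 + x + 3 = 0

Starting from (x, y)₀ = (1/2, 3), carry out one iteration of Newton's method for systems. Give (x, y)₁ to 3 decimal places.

At (1/2, 3): F = (-20.25517, 8.750).
Jacobian J = [[4·x - 5·y^2 + 3·y + 2·sin(x) - 2, -10·x·y + 3·x], [2·x·y + y^2 + 1, x^2 + 2·x·y]].
At the point, J = [[-35.04115, -13.500], [13.000, 3.250]] (det J = 61.61627).
Solving J·Δ = −F gives Δ = (-0.849, 0.703).
Then the next iterate is (x, y)₁ = (-0.349, 3.703).

(-0.349, 3.703)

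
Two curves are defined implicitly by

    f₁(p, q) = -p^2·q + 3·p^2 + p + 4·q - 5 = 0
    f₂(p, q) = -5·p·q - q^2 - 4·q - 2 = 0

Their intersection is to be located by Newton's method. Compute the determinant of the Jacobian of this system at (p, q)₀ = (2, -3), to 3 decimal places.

-200.000

J = [[-2·p·q + 6·p + 1, -p^2 + 4], [-5·q, -5·p - 2·q - 4]].
At the point, J = [[25.000, 0.000], [15.000, -8.000]].
det J = -200.000.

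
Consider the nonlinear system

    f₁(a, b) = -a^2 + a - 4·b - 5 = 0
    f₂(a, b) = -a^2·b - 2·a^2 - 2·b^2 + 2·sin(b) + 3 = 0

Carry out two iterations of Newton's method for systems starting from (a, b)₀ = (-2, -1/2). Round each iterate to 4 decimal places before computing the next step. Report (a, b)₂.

(0.0554, -0.7684)

At (-2, -1/2): F = (-9.0000, -4.458851).
Jacobian J = [[-2·a + 1, -4], [-2·a·b - 4·a, -a^2 - 4·b + 2·cos(b)]].
At the point, J = [[5.0000, -4.0000], [6.0000, -0.244835]] (det J = 22.775826).
Solving J·Δ = −F gives Δ = (0.6863, -1.3921).
Then the next iterate is (a, b)₁ = (-1.3137, -1.8921).
Round to (-1.3137, -1.8921) and repeat: F = (-0.471108, -6.243949), J = [[3.6274, -4.0000], [0.283496, 5.210985]].
Δ = (1.3691, 1.1237), so (a, b)₂ = (0.0554, -0.7684).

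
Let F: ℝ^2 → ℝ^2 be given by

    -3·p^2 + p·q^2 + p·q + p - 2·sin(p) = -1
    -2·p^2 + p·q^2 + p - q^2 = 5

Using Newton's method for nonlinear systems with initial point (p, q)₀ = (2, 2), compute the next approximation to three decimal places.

(-3.606, -0.455)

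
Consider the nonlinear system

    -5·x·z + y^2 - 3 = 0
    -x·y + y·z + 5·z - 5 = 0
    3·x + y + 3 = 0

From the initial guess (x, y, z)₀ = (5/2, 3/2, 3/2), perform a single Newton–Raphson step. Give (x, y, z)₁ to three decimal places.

(0.260, -3.780, 0.017)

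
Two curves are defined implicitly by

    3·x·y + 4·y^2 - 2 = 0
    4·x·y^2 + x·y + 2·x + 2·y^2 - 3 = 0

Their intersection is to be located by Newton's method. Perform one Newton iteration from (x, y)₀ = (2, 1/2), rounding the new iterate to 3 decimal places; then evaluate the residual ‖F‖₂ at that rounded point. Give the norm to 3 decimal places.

At (2, 1/2): F = (2.000, 4.500).
Jacobian J = [[3·y, 3·x + 8·y], [4·y^2 + y + 2, 8·x·y + x + 4·y]].
At the point, J = [[1.500, 10.000], [3.500, 12.000]] (det J = -17.000).
Solving J·Δ = −F gives Δ = (-1.235, -0.015).
Then the next iterate is (x, y)₁ = (0.765, 0.485).
Re-evaluating at (0.765, 0.485): F = (0.05398, 0.09126), so ‖F‖₂ = 0.106.

0.106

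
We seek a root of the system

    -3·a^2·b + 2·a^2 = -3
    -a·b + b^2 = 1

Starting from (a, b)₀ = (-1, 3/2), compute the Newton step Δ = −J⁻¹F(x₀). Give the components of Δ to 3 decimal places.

(-0.661, -0.935)

At (-1, 3/2): F = (0.500, 2.750).
Jacobian J = [[-6·a·b + 4·a, -3·a^2], [-b, -a + 2·b]].
At the point, J = [[5.000, -3.000], [-1.500, 4.000]] (det J = 15.500).
Solving J·Δ = −F gives Δ = (-0.661, -0.935).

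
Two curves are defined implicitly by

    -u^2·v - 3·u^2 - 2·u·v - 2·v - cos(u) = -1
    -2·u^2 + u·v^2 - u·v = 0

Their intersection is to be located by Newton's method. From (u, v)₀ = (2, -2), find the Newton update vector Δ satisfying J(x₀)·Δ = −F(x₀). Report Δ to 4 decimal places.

(-1.8617, 0.7723)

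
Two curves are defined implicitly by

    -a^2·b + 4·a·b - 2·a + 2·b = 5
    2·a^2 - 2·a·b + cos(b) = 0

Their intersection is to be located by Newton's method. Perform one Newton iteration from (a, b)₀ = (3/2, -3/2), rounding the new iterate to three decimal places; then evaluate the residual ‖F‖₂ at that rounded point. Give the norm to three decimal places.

1.345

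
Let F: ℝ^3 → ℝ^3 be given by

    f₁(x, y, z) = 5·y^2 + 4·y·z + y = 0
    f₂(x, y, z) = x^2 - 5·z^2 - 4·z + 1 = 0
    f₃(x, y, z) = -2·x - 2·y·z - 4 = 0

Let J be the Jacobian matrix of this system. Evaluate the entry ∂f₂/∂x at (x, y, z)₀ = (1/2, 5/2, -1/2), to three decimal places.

1.000

∂f₂/∂x = 2·x.
At (1/2, 5/2, -1/2) this is 1.000.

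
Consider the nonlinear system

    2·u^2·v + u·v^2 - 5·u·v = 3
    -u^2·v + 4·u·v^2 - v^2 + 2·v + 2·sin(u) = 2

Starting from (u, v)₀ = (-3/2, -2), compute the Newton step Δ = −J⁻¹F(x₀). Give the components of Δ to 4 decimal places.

(0.6473, 0.8984)

At (-3/2, -2): F = (-33.0000, -31.494990).
Jacobian J = [[4·u·v + v^2 - 5·v, 2·u^2 + 2·u·v - 5·u], [-2·u·v + 4·v^2 + 2·cos(u), -u^2 + 8·u·v - 2·v + 2]].
At the point, J = [[26.0000, 18.0000], [10.141474, 27.7500]] (det J = 538.953461).
Solving J·Δ = −F gives Δ = (0.6473, 0.8984).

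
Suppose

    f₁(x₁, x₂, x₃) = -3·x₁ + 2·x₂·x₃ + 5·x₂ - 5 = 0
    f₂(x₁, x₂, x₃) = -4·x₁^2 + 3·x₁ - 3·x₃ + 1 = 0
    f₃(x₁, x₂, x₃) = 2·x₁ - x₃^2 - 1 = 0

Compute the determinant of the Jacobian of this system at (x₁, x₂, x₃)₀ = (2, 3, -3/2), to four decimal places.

66.0000

J = [[-3, 2·x₃ + 5, 2·x₂], [-8·x₁ + 3, 0, -3], [2, 0, -2·x₃]].
At the point, J = [[-3.0000, 2.0000, 6.0000], [-13.0000, 0.0000, -3.0000], [2.0000, 0.0000, 3.0000]].
det J = 66.0000.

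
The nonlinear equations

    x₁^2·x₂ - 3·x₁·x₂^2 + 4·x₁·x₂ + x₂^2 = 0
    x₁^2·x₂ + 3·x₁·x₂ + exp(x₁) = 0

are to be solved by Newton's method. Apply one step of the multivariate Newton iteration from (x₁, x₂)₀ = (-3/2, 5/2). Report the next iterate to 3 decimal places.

At (-3/2, 5/2): F = (25.000, -5.40187).
Jacobian J = [[2·x₁·x₂ - 3·x₂^2 + 4·x₂, x₁^2 - 6·x₁·x₂ + 4·x₁ + 2·x₂], [2·x₁·x₂ + 3·x₂ + exp(x₁), x₁^2 + 3·x₁]].
At the point, J = [[-16.250, 23.750], [0.22313, -2.250]] (det J = 31.26316).
Solving J·Δ = −F gives Δ = (-2.304, -2.629).
Then the next iterate is (x₁, x₂)₁ = (-3.804, -0.129).

(-3.804, -0.129)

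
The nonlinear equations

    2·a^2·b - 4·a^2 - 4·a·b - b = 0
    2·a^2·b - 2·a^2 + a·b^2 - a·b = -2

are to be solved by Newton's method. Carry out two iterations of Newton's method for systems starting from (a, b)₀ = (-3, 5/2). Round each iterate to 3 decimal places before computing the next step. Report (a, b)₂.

(-1.174, 1.364)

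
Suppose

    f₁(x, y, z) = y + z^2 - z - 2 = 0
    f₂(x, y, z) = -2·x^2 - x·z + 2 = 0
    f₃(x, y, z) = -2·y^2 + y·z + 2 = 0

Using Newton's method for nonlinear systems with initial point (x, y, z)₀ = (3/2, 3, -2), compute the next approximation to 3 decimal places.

At (3/2, 3, -2): F = (7.000, 0.500, -22.000).
Jacobian J = [[0, 1, 2·z - 1], [-4·x - z, 0, -x], [0, -4·y + z, y]].
At the point, J = [[0.000, 1.000, -5.000], [-4.000, 0.000, -1.500], [0.000, -14.000, 3.000]] (det J = -268.000).
Solving J·Δ = −F gives Δ = (-0.300, -1.328, 1.134).
Then the next iterate is (x, y, z)₁ = (1.200, 1.672, -0.866).

(1.200, 1.672, -0.866)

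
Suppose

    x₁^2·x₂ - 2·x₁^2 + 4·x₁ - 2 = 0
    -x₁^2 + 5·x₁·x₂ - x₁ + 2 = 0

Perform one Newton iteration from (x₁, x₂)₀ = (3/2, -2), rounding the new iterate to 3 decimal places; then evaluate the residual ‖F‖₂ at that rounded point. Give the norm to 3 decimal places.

0.088

At (3/2, -2): F = (-5.000, -16.750).
Jacobian J = [[2·x₁·x₂ - 4·x₁ + 4, x₁^2], [-2·x₁ + 5·x₂ - 1, 5·x₁]].
At the point, J = [[-8.000, 2.250], [-14.000, 7.500]] (det J = -28.500).
Solving J·Δ = −F gives Δ = (0.007, 2.246).
Then the next iterate is (x₁, x₂)₁ = (1.507, 0.246).
Re-evaluating at (1.507, 0.246): F = (0.04458, 0.07556), so ‖F‖₂ = 0.088.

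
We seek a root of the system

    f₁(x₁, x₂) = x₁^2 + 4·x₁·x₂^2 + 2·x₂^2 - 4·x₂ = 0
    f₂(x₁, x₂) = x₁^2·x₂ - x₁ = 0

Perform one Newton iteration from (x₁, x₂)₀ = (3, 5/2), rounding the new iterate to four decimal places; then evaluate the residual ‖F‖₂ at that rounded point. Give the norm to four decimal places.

25.6173

At (3, 5/2): F = (86.5000, 19.5000).
Jacobian J = [[2·x₁ + 4·x₂^2, 8·x₁·x₂ + 4·x₂ - 4], [2·x₁·x₂ - 1, x₁^2]].
At the point, J = [[31.0000, 66.0000], [14.0000, 9.0000]] (det J = -645.0000).
Solving J·Δ = −F gives Δ = (-0.7884, -0.9403).
Then the next iterate is (x₁, x₂)₁ = (2.2116, 1.5597).
Re-evaluating at (2.2116, 1.5597): F = (25.038022, 5.417165), so ‖F‖₂ = 25.6173.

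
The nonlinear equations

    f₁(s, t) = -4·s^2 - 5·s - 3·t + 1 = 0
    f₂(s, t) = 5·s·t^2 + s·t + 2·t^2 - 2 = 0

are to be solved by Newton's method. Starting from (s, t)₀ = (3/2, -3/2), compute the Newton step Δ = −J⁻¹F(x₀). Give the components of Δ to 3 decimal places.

At (3/2, -3/2): F = (-11.000, 17.125).
Jacobian J = [[-8·s - 5, -3], [5·t^2 + t, 10·s·t + s + 4·t]].
At the point, J = [[-17.000, -3.000], [9.750, -27.000]] (det J = 488.250).
Solving J·Δ = −F gives Δ = (-0.714, 0.377).

(-0.714, 0.377)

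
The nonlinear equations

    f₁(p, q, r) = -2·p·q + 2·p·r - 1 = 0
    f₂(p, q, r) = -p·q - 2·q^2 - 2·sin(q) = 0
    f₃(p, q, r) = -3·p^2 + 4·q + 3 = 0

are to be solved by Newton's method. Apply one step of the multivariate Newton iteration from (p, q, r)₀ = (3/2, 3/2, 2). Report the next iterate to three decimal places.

(1.262, 0.402, 0.815)

At (3/2, 3/2, 2): F = (0.500, -8.74499, 2.250).
Jacobian J = [[-2·q + 2·r, -2·p, 2·p], [-q, -p - 4·q - 2·cos(q), 0], [-6·p, 4, 0]].
At the point, J = [[1.000, -3.000, 3.000], [-1.500, -7.64147, 0.000], [-9.000, 4.000, 0.000]] (det J = -224.31981).
Solving J·Δ = −F gives Δ = (-0.238, -1.098, -1.185).
Then the next iterate is (p, q, r)₁ = (1.262, 0.402, 0.815).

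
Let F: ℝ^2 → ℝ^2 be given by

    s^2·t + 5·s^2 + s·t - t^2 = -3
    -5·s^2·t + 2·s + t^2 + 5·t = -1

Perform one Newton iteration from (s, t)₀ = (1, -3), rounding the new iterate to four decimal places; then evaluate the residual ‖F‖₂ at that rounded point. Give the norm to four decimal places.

3.3535

At (1, -3): F = (-7.0000, 12.0000).
Jacobian J = [[2·s·t + 10·s + t, s^2 + s - 2·t], [-10·s·t + 2, -5·s^2 + 2·t + 5]].
At the point, J = [[1.0000, 8.0000], [32.0000, -6.0000]] (det J = -262.0000).
Solving J·Δ = −F gives Δ = (-0.2061, 0.9008).
Then the next iterate is (s, t)₁ = (0.7939, -2.0992).
Re-evaluating at (0.7939, -2.0992): F = (-1.244887, 3.113830), so ‖F‖₂ = 3.3535.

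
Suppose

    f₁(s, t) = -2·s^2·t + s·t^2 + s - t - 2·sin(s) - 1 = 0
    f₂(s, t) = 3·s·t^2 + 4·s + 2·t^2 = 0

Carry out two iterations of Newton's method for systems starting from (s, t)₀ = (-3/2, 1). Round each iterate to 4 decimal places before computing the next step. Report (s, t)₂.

(2.4235, -2.3422)

At (-3/2, 1): F = (-7.505010, -8.5000).
Jacobian J = [[-4·s·t + t^2 - 2·cos(s) + 1, -2·s^2 + 2·s·t - 1], [3·t^2 + 4, 6·s·t + 4·t]].
At the point, J = [[7.858526, -8.5000], [7.0000, -5.0000]] (det J = 20.207372).
Solving J·Δ = −F gives Δ = (1.7184, 0.7058).
Then the next iterate is (s, t)₁ = (0.2184, 1.7058).
Round to (0.2184, 1.7058) and repeat: F = (-2.447974, 8.599578), J = [[0.467076, -0.350304], [12.729261, 9.058480]].
Δ = (2.2051, -4.0480), so (s, t)₂ = (2.4235, -2.3422).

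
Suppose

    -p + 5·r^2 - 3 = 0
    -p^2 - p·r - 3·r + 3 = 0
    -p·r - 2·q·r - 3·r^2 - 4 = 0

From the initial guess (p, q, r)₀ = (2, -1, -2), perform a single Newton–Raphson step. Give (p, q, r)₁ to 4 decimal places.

At (2, -1, -2): F = (15.0000, 9.0000, -16.0000).
Jacobian J = [[-1, 0, 10·r], [-2·p - r, 0, -p - 3], [-r, -2·r, -p - 2·q - 6·r]].
At the point, J = [[-1.0000, 0.0000, -20.0000], [-2.0000, 0.0000, -5.0000], [2.0000, 4.0000, 12.0000]] (det J = 140.0000).
Solving J·Δ = −F gives Δ = (3.0000, 0.7000, 0.6000).
Then the next iterate is (p, q, r)₁ = (5.0000, -0.3000, -1.4000).

(5.0000, -0.3000, -1.4000)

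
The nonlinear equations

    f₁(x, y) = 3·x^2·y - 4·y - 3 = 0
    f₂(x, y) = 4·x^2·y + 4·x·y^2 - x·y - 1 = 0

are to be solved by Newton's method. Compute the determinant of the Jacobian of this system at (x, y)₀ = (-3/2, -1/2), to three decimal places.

53.625

J = [[6·x·y, 3·x^2 - 4], [8·x·y + 4·y^2 - y, 4·x^2 + 8·x·y - x]].
At the point, J = [[4.500, 2.750], [7.500, 16.500]].
det J = 53.625.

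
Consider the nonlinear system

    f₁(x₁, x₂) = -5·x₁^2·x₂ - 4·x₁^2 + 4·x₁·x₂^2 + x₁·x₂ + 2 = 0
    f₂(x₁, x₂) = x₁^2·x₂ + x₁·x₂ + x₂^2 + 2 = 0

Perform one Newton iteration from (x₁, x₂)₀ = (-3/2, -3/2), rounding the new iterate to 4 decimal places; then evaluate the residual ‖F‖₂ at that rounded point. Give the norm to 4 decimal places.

At (-3/2, -3/2): F = (-1.3750, 3.1250).
Jacobian J = [[-10·x₁·x₂ - 8·x₁ + 4·x₂^2 + x₂, -5·x₁^2 + 8·x₁·x₂ + x₁], [2·x₁·x₂ + x₂, x₁^2 + x₁ + 2·x₂]].
At the point, J = [[-3.0000, 5.2500], [3.0000, -2.2500]] (det J = -9.0000).
Solving J·Δ = −F gives Δ = (-1.4792, -0.5833).
Then the next iterate is (x₁, x₂)₁ = (-2.9792, -2.0833).
Re-evaluating at (-2.9792, -2.0833): F = (13.436497, -5.943899), so ‖F‖₂ = 14.6925.

14.6925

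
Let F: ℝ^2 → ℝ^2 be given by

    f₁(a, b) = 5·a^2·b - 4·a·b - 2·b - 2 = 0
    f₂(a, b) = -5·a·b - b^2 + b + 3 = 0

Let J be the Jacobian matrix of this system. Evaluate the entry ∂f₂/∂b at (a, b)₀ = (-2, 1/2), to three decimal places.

10.000

∂f₂/∂b = -5·a - 2·b + 1.
At (-2, 1/2) this is 10.000.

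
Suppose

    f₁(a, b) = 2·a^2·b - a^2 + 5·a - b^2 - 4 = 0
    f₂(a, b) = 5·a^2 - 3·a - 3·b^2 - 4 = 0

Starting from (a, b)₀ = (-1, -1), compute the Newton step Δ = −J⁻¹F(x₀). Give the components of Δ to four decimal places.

(0.6949, 1.3390)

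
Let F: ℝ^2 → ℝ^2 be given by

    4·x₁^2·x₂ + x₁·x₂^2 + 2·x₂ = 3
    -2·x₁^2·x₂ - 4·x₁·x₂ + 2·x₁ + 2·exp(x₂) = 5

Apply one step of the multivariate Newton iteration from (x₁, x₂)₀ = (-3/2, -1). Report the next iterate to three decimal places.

At (-3/2, -1): F = (-15.500, -8.76424).
Jacobian J = [[8·x₁·x₂ + x₂^2, 4·x₁^2 + 2·x₁·x₂ + 2], [-4·x₁·x₂ - 4·x₂ + 2, -2·x₁^2 - 4·x₁ + 2·exp(x₂)]].
At the point, J = [[13.000, 14.000], [0.000, 2.23576]] (det J = 29.06487).
Solving J·Δ = −F gives Δ = (-3.029, 3.920).
Then the next iterate is (x₁, x₂)₁ = (-4.529, 2.920).

(-4.529, 2.920)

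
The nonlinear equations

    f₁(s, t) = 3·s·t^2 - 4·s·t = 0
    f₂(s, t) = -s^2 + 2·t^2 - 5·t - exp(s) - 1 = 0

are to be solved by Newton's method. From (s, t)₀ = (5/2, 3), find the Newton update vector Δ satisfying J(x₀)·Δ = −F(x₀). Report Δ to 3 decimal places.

(-1.186, -0.563)

At (5/2, 3): F = (37.500, -16.43249).
Jacobian J = [[3·t^2 - 4·t, 6·s·t - 4·s], [-2·s - exp(s), 4·t - 5]].
At the point, J = [[15.000, 35.000], [-17.18249, 7.000]] (det J = 706.38729).
Solving J·Δ = −F gives Δ = (-1.186, -0.563).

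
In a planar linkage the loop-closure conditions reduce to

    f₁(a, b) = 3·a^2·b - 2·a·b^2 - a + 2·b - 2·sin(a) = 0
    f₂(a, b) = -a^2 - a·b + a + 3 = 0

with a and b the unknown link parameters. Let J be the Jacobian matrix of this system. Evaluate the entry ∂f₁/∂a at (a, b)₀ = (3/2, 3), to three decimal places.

∂f₁/∂a = 6·a·b - 2·b^2 - 2·cos(a) - 1.
At (3/2, 3) this is 7.859.

7.859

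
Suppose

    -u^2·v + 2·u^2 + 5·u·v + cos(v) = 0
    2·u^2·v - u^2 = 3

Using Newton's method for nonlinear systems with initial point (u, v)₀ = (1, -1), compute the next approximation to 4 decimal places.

At (1, -1): F = (-1.459698, -6.0000).
Jacobian J = [[-2·u·v + 4·u + 5·v, -u^2 + 5·u - sin(v)], [4·u·v - 2·u, 2·u^2]].
At the point, J = [[1.0000, 4.841471], [-6.0000, 2.0000]] (det J = 31.048826).
Solving J·Δ = −F gives Δ = (-0.8416, 0.4753).
Then the next iterate is (u, v)₁ = (0.1584, -0.5247).

(0.1584, -0.5247)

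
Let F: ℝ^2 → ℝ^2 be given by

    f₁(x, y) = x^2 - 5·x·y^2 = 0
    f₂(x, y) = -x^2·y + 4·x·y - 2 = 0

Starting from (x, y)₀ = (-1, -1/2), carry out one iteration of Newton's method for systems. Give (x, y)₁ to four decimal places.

(6.0000, -4.6000)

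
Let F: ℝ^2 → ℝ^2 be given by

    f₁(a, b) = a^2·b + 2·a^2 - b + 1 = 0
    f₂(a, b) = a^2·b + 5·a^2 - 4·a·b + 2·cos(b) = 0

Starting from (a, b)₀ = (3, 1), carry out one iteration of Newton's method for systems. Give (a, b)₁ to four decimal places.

At (3, 1): F = (27.0000, 43.080605).
Jacobian J = [[2·a·b + 4·a, a^2 - 1], [2·a·b + 10·a - 4·b, a^2 - 4·a - 2·sin(b)]].
At the point, J = [[18.0000, 8.0000], [32.0000, -4.682942]] (det J = -340.292955).
Solving J·Δ = −F gives Δ = (-1.3843, -0.2602).
Then the next iterate is (a, b)₁ = (1.6157, 0.7398).

(1.6157, 0.7398)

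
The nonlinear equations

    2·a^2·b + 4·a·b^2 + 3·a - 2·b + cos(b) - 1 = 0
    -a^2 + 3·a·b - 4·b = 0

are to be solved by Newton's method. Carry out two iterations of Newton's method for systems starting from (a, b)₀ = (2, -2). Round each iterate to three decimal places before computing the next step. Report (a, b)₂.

At (2, -2): F = (24.58385, -8.000).
Jacobian J = [[4·a·b + 4·b^2 + 3, 2·a^2 + 8·a·b - sin(b) - 2], [-2·a + 3·b, 3·a - 4]].
At the point, J = [[3.000, -25.09070], [-10.000, 2.000]] (det J = -244.90703).
Solving J·Δ = −F gives Δ = (-0.619, 0.906).
Then the next iterate is (a, b)₁ = (1.381, -1.094).
Round to (1.381, -1.094) and repeat: F = (8.22839, -2.06360), J = [[1.74409, -9.38372], [-6.044, 0.143]].
Δ = (-0.322, 0.817), so (a, b)₂ = (1.059, -0.277).

(1.059, -0.277)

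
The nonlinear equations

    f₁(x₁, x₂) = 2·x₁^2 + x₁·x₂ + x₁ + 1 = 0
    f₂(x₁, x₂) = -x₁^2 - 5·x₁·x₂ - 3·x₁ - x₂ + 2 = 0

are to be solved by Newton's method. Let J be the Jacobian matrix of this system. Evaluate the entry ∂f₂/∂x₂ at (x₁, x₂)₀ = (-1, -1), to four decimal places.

4.0000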